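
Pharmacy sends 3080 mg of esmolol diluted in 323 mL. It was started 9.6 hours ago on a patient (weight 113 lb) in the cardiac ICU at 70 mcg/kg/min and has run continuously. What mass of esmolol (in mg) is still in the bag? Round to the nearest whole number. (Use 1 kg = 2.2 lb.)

Weight = 113 lb ÷ 2.2 lb/kg = 51.36364 kg
Dose = 70 mcg/kg/min × 51.36364 kg = 3595.455 mcg/min
3595.455 mcg/min × 60 min/hr = 215727.3 mcg/hr
Concentration = 3080 mg ÷ 323 mL = 9.535604 mg/mL = 9535.604 mcg/mL
Rate = 215727.3 mcg/hr ÷ 9535.604 mcg/mL = 22.62335 mL/hr
Volume infused = 22.62335 mL/hr × 9.6 hr = 217.1841 mL
Volume remaining = 323 − 217.1841 = 105.8159 mL
Drug remaining = 105.8159 mL × 9535.604 mcg/mL = 1009018 mcg = 1009.018 mg

1009 mg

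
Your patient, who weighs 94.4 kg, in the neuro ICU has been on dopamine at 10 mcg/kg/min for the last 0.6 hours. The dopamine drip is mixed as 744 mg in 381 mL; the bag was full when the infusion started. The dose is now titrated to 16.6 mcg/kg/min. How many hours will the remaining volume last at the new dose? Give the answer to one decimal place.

Initial rate:
Dose = 10 mcg/kg/min × 94.4 kg = 944 mcg/min
944 mcg/min × 60 min/hr = 56640 mcg/hr
Concentration = 744 mg ÷ 381 mL = 1.952756 mg/mL = 1952.756 mcg/mL
Rate = 56640 mcg/hr ÷ 1952.756 mcg/mL = 29.00516 mL/hr
Volume infused so far = 29.00516 mL/hr × 0.6 hr = 17.4031 mL
Volume remaining = 381 − 17.4031 = 363.5969 mL
New rate:
Dose = 16.6 mcg/kg/min × 94.4 kg = 1567.04 mcg/min
1567.04 mcg/min × 60 min/hr = 94022.4 mcg/hr
Rate = 94022.4 mcg/hr ÷ 1952.756 mcg/mL = 48.14857 mL/hr
Time remaining = 363.5969 mL ÷ 48.14857 mL/hr = 7.551562 hr

7.6 hours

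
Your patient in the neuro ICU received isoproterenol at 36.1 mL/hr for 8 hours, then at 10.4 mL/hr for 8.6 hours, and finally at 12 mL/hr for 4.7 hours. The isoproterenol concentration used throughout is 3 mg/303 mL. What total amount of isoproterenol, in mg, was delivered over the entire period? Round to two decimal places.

Concentration = 3 mg ÷ 303 mL = 0.00990099 mg/mL
Stage 1: 36.1 mL/hr × 8 hr = 288.8 mL → 288.8 mL × 0.00990099 mg/mL = 2.859406 mg
Stage 2: 10.4 mL/hr × 8.6 hr = 89.44 mL → 89.44 mL × 0.00990099 mg/mL = 0.8855446 mg
Stage 3: 12 mL/hr × 4.7 hr = 56.4 mL → 56.4 mL × 0.00990099 mg/mL = 0.5584158 mg
Total = 2.859406 + 0.8855446 + 0.5584158 = 4.303366 mg

4.30 mg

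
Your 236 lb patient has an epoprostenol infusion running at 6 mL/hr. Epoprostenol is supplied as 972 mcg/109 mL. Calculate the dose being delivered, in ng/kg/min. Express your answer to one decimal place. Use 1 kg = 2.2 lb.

8.3 ng/kg/min

Weight = 236 lb ÷ 2.2 lb/kg = 107.2727 kg
Concentration = 972 mcg ÷ 109 mL = 8.917431 mcg/mL = 8917.431 ng/mL
Drug rate = 6 mL/hr × 8917.431 ng/mL = 53504.59 ng/hr
53504.59 ng/hr ÷ 60 min/hr = 891.7431 ng/min
891.7431 ng/min ÷ 107.2727 kg = 8.31286 ng/kg/min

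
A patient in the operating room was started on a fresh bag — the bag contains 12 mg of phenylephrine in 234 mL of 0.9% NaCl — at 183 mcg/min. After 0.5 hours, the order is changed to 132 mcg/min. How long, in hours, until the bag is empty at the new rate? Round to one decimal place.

0.8 hours

Initial rate:
183 mcg/min × 60 min/hr = 10980 mcg/hr
Concentration = 12 mg ÷ 234 mL = 0.05128205 mg/mL = 51.28205 mcg/mL
Rate = 10980 mcg/hr ÷ 51.28205 mcg/mL = 214.11 mL/hr
Volume infused so far = 214.11 mL/hr × 0.5 hr = 107.055 mL
Volume remaining = 234 − 107.055 = 126.945 mL
New rate:
132 mcg/min × 60 min/hr = 7920 mcg/hr
Rate = 7920 mcg/hr ÷ 51.28205 mcg/mL = 154.44 mL/hr
Time remaining = 126.945 mL ÷ 154.44 mL/hr = 0.8219697 hr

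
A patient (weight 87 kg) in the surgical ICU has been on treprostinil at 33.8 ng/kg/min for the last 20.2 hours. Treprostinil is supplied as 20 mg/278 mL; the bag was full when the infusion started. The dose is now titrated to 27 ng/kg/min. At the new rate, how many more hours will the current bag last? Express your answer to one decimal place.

116.6 hours

Initial rate:
Dose = 33.8 ng/kg/min × 87 kg = 2940.6 ng/min
2940.6 ng/min × 60 min/hr = 176436 ng/hr
Concentration = 20 mg ÷ 278 mL = 0.07194245 mg/mL = 71942.45 ng/mL
Rate = 176436 ng/hr ÷ 71942.45 ng/mL = 2.45246 mL/hr
Volume infused so far = 2.45246 mL/hr × 20.2 hr = 49.5397 mL
Volume remaining = 278 − 49.5397 = 228.4603 mL
New rate:
Dose = 27 ng/kg/min × 87 kg = 2349 ng/min
2349 ng/min × 60 min/hr = 140940 ng/hr
Rate = 140940 ng/hr ÷ 71942.45 ng/mL = 1.959066 mL/hr
Time remaining = 228.4603 mL ÷ 1.959066 mL/hr = 116.6169 hr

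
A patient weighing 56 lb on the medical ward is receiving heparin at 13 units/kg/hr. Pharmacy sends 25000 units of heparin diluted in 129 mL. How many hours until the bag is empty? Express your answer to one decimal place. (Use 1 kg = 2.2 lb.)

Weight = 56 lb ÷ 2.2 lb/kg = 25.45455 kg
Dose = 13 units/kg/hr × 25.45455 kg = 330.9091 units/hr
Concentration = 25000 units ÷ 129 mL = 193.7984 units/mL
Rate = 330.9091 units/hr ÷ 193.7984 units/mL = 1.707491 mL/hr
Duration = 129 mL ÷ 1.707491 mL/hr = 75.54945 hr

75.5 hours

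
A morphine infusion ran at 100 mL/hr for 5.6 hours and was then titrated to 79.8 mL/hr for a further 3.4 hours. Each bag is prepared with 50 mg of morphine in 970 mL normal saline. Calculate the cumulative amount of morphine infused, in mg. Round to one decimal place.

Concentration = 50 mg ÷ 970 mL = 0.05154639 mg/mL
Stage 1: 100 mL/hr × 5.6 hr = 560 mL → 560 mL × 0.05154639 mg/mL = 28.86598 mg
Stage 2: 79.8 mL/hr × 3.4 hr = 271.32 mL → 271.32 mL × 0.05154639 mg/mL = 13.98557 mg
Total = 28.86598 + 13.98557 = 42.85155 mg

42.9 mg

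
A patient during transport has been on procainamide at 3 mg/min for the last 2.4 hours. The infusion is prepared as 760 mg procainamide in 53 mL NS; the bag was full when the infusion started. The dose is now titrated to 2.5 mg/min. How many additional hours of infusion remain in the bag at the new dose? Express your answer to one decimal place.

2.2 hours

Initial rate:
3 mg/min × 60 min/hr = 180 mg/hr
Concentration = 760 mg ÷ 53 mL = 14.33962 mg/mL
Rate = 180 mg/hr ÷ 14.33962 mg/mL = 12.55263 mL/hr
Volume infused so far = 12.55263 mL/hr × 2.4 hr = 30.12632 mL
Volume remaining = 53 − 30.12632 = 22.87368 mL
New rate:
2.5 mg/min × 60 min/hr = 150 mg/hr
Rate = 150 mg/hr ÷ 14.33962 mg/mL = 10.46053 mL/hr
Time remaining = 22.87368 mL ÷ 10.46053 mL/hr = 2.186667 hr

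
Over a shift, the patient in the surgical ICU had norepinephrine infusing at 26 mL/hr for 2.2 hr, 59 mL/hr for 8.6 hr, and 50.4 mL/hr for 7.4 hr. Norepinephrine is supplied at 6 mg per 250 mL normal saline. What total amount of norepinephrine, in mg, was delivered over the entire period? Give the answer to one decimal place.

Concentration = 6 mg ÷ 250 mL = 0.024 mg/mL
Stage 1: 26 mL/hr × 2.2 hr = 57.2 mL → 57.2 mL × 0.024 mg/mL = 1.3728 mg
Stage 2: 59 mL/hr × 8.6 hr = 507.4 mL → 507.4 mL × 0.024 mg/mL = 12.1776 mg
Stage 3: 50.4 mL/hr × 7.4 hr = 372.96 mL → 372.96 mL × 0.024 mg/mL = 8.95104 mg
Total = 1.3728 + 12.1776 + 8.95104 = 22.50144 mg

22.5 mg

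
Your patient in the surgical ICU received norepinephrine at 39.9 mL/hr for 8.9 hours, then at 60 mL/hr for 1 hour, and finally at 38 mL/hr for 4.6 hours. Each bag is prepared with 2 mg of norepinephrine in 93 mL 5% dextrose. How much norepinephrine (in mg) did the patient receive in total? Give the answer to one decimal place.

Concentration = 2 mg ÷ 93 mL = 0.02150538 mg/mL
Stage 1: 39.9 mL/hr × 8.9 hr = 355.11 mL → 355.11 mL × 0.02150538 mg/mL = 7.636774 mg
Stage 2: 60 mL/hr × 1 hr = 60 mL → 60 mL × 0.02150538 mg/mL = 1.290323 mg
Stage 3: 38 mL/hr × 4.6 hr = 174.8 mL → 174.8 mL × 0.02150538 mg/mL = 3.75914 mg
Total = 7.636774 + 1.290323 + 3.75914 = 12.68624 mg

12.7 mg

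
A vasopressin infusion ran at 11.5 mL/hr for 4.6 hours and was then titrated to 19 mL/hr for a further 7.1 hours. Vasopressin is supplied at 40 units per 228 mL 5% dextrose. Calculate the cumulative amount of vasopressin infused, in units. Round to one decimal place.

Concentration = 40 units ÷ 228 mL = 0.1754386 units/mL
Stage 1: 11.5 mL/hr × 4.6 hr = 52.9 mL → 52.9 mL × 0.1754386 units/mL = 9.280702 units
Stage 2: 19 mL/hr × 7.1 hr = 134.9 mL → 134.9 mL × 0.1754386 units/mL = 23.66667 units
Total = 9.280702 + 23.66667 = 32.94737 units

32.9 units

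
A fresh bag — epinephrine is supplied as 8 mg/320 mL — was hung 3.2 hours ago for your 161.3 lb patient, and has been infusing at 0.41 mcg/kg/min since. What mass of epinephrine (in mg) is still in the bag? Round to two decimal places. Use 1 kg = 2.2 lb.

Weight = 161.3 lb ÷ 2.2 lb/kg = 73.31818 kg
Dose = 0.41 mcg/kg/min × 73.31818 kg = 30.06045 mcg/min
30.06045 mcg/min × 60 min/hr = 1803.627 mcg/hr
Concentration = 8 mg ÷ 320 mL = 0.025 mg/mL = 25 mcg/mL
Rate = 1803.627 mcg/hr ÷ 25 mcg/mL = 72.14509 mL/hr
Volume infused = 72.14509 mL/hr × 3.2 hr = 230.8643 mL
Volume remaining = 320 − 230.8643 = 89.13571 mL
Drug remaining = 89.13571 mL × 25 mcg/mL = 2228.393 mcg = 2.228393 mg

2.23 mg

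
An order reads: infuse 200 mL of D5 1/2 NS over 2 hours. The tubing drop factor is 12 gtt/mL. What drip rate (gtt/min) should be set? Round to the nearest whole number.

20 gtt/min

200 mL ÷ (2 hr × 60 = 120 min) = 1.666667 mL/min
1.666667 mL/min × 12 gtt/mL = 20 gtt/min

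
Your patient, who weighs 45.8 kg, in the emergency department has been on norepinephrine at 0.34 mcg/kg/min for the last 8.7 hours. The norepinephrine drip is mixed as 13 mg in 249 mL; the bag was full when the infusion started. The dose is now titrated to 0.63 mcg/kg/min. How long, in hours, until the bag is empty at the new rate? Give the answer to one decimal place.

2.8 hours

Initial rate:
Dose = 0.34 mcg/kg/min × 45.8 kg = 15.572 mcg/min
15.572 mcg/min × 60 min/hr = 934.32 mcg/hr
Concentration = 13 mg ÷ 249 mL = 0.05220884 mg/mL = 52.20884 mcg/mL
Rate = 934.32 mcg/hr ÷ 52.20884 mcg/mL = 17.89582 mL/hr
Volume infused so far = 17.89582 mL/hr × 8.7 hr = 155.6936 mL
Volume remaining = 249 − 155.6936 = 93.30635 mL
New rate:
Dose = 0.63 mcg/kg/min × 45.8 kg = 28.854 mcg/min
28.854 mcg/min × 60 min/hr = 1731.24 mcg/hr
Rate = 1731.24 mcg/hr ÷ 52.20884 mcg/mL = 33.1599 mL/hr
Time remaining = 93.30635 mL ÷ 33.1599 mL/hr = 2.813831 hr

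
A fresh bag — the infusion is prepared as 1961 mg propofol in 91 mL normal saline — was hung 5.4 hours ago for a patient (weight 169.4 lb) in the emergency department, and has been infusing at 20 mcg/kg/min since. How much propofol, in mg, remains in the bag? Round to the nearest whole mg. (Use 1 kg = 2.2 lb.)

Weight = 169.4 lb ÷ 2.2 lb/kg = 77 kg
Dose = 20 mcg/kg/min × 77 kg = 1540 mcg/min
1540 mcg/min × 60 min/hr = 92400 mcg/hr
Concentration = 1961 mg ÷ 91 mL = 21.54945 mg/mL = 21549.45 mcg/mL
Rate = 92400 mcg/hr ÷ 21549.45 mcg/mL = 4.287812 mL/hr
Volume infused = 4.287812 mL/hr × 5.4 hr = 23.15419 mL
Volume remaining = 91 − 23.15419 = 67.84581 mL
Drug remaining = 67.84581 mL × 21549.45 mcg/mL = 1462040 mcg = 1462.04 mg

1462 mg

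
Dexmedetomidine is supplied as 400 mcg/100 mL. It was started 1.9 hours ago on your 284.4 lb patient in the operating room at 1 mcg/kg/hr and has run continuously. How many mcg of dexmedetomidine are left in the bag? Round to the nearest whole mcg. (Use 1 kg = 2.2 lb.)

154 mcg

Weight = 284.4 lb ÷ 2.2 lb/kg = 129.2727 kg
Dose = 1 mcg/kg/hr × 129.2727 kg = 129.2727 mcg/hr
Concentration = 400 mcg ÷ 100 mL = 4 mcg/mL
Rate = 129.2727 mcg/hr ÷ 4 mcg/mL = 32.31818 mL/hr
Volume infused = 32.31818 mL/hr × 1.9 hr = 61.40455 mL
Volume remaining = 100 − 61.40455 = 38.59545 mL
Drug remaining = 38.59545 mL × 4 mcg/mL = 154.3818 mcg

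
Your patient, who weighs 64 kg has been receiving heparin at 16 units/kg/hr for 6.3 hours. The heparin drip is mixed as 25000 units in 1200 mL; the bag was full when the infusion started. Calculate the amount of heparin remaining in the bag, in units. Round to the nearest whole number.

18549 units

Dose = 16 units/kg/hr × 64 kg = 1024 units/hr
Concentration = 25000 units ÷ 1200 mL = 20.83333 units/mL
Rate = 1024 units/hr ÷ 20.83333 units/mL = 49.152 mL/hr
Volume infused = 49.152 mL/hr × 6.3 hr = 309.6576 mL
Volume remaining = 1200 − 309.6576 = 890.3424 mL
Drug remaining = 890.3424 mL × 20.83333 units/mL = 18548.8 units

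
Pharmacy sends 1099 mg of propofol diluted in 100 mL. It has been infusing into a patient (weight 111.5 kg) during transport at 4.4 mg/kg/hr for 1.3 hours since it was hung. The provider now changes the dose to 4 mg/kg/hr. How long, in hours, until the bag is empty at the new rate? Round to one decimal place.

1.0 hours

Initial rate:
Dose = 4.4 mg/kg/hr × 111.5 kg = 490.6 mg/hr
Concentration = 1099 mg ÷ 100 mL = 10.99 mg/mL
Rate = 490.6 mg/hr ÷ 10.99 mg/mL = 44.64058 mL/hr
Volume infused so far = 44.64058 mL/hr × 1.3 hr = 58.03276 mL
Volume remaining = 100 − 58.03276 = 41.96724 mL
New rate:
Dose = 4 mg/kg/hr × 111.5 kg = 446 mg/hr
Rate = 446 mg/hr ÷ 10.99 mg/mL = 40.58235 mL/hr
Time remaining = 41.96724 mL ÷ 40.58235 mL/hr = 1.034126 hr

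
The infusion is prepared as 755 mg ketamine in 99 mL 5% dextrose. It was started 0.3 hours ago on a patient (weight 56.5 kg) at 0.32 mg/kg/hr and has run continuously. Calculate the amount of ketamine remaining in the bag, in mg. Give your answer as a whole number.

750 mg

Dose = 0.32 mg/kg/hr × 56.5 kg = 18.08 mg/hr
Concentration = 755 mg ÷ 99 mL = 7.626263 mg/mL
Rate = 18.08 mg/hr ÷ 7.626263 mg/mL = 2.370755 mL/hr
Volume infused = 2.370755 mL/hr × 0.3 hr = 0.7112265 mL
Volume remaining = 99 − 0.7112265 = 98.28877 mL
Drug remaining = 98.28877 mL × 7.626263 mg/mL = 749.576 mg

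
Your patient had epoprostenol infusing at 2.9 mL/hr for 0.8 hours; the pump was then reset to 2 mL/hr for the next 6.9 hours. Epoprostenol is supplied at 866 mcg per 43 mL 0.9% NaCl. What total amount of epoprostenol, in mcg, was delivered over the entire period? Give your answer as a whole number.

Concentration = 866 mcg ÷ 43 mL = 20.13953 mcg/mL
Stage 1: 2.9 mL/hr × 0.8 hr = 2.32 mL → 2.32 mL × 20.13953 mcg/mL = 46.72372 mcg
Stage 2: 2 mL/hr × 6.9 hr = 13.8 mL → 13.8 mL × 20.13953 mcg/mL = 277.9256 mcg
Total = 46.72372 + 277.9256 = 324.6493 mcg

325 mcg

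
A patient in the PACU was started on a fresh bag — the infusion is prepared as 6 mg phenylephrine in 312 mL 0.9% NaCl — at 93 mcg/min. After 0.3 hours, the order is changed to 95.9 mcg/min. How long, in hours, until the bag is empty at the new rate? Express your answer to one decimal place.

Initial rate:
93 mcg/min × 60 min/hr = 5580 mcg/hr
Concentration = 6 mg ÷ 312 mL = 0.01923077 mg/mL = 19.23077 mcg/mL
Rate = 5580 mcg/hr ÷ 19.23077 mcg/mL = 290.16 mL/hr
Volume infused so far = 290.16 mL/hr × 0.3 hr = 87.048 mL
Volume remaining = 312 − 87.048 = 224.952 mL
New rate:
95.9 mcg/min × 60 min/hr = 5754 mcg/hr
Rate = 5754 mcg/hr ÷ 19.23077 mcg/mL = 299.208 mL/hr
Time remaining = 224.952 mL ÷ 299.208 mL/hr = 0.7518248 hr

0.8 hours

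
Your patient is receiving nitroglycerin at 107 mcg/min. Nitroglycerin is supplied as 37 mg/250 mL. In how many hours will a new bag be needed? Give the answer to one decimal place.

107 mcg/min × 60 min/hr = 6420 mcg/hr
Concentration = 37 mg ÷ 250 mL = 0.148 mg/mL = 148 mcg/mL
Rate = 6420 mcg/hr ÷ 148 mcg/mL = 43.37838 mL/hr
Duration = 250 mL ÷ 43.37838 mL/hr = 5.76324 hr

5.8 hours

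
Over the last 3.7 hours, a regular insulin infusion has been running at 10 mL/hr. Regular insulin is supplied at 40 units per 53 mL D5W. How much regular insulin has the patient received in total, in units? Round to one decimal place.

27.9 units

Concentration = 40 units ÷ 53 mL = 0.754717 units/mL
Drug rate = 10 mL/hr × 0.754717 units/mL = 7.54717 units/hr
Total = 7.54717 units/hr × 3.7 hr = 27.92453 units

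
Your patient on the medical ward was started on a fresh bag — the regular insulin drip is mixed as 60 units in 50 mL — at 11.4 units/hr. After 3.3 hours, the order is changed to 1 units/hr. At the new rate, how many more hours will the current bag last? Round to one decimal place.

22.4 hours

Initial rate:
Concentration = 60 units ÷ 50 mL = 1.2 units/mL
Rate = 11.4 units/hr ÷ 1.2 units/mL = 9.5 mL/hr
Volume infused so far = 9.5 mL/hr × 3.3 hr = 31.35 mL
Volume remaining = 50 − 31.35 = 18.65 mL
New rate:
Rate = 1 units/hr ÷ 1.2 units/mL = 0.8333333 mL/hr
Time remaining = 18.65 mL ÷ 0.8333333 mL/hr = 22.38 hr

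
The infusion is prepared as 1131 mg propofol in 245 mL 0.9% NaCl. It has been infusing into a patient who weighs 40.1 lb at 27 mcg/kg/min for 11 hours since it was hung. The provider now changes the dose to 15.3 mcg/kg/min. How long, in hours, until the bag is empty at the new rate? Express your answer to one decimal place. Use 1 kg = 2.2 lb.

48.2 hours

Initial rate:
Weight = 40.1 lb ÷ 2.2 lb/kg = 18.22727 kg
Dose = 27 mcg/kg/min × 18.22727 kg = 492.1364 mcg/min
492.1364 mcg/min × 60 min/hr = 29528.18 mcg/hr
Concentration = 1131 mg ÷ 245 mL = 4.616327 mg/mL = 4616.327 mcg/mL
Rate = 29528.18 mcg/hr ÷ 4616.327 mcg/mL = 6.396467 mL/hr
Volume infused so far = 6.396467 mL/hr × 11 hr = 70.36114 mL
Volume remaining = 245 − 70.36114 = 174.6389 mL
New rate:
Dose = 15.3 mcg/kg/min × 18.22727 kg = 278.8773 mcg/min
278.8773 mcg/min × 60 min/hr = 16732.64 mcg/hr
Rate = 16732.64 mcg/hr ÷ 4616.327 mcg/mL = 3.624665 mL/hr
Time remaining = 174.6389 mL ÷ 3.624665 mL/hr = 48.18069 hr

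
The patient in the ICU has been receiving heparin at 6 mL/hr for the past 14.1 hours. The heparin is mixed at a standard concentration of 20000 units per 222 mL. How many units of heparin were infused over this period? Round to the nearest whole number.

Concentration = 20000 units ÷ 222 mL = 90.09009 units/mL
Drug rate = 6 mL/hr × 90.09009 units/mL = 540.5405 units/hr
Total = 540.5405 units/hr × 14.1 hr = 7621.622 units

7622 units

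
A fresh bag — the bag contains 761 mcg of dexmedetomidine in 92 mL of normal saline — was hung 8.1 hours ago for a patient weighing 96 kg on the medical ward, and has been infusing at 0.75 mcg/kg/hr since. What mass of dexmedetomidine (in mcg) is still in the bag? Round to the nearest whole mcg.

Dose = 0.75 mcg/kg/hr × 96 kg = 72 mcg/hr
Concentration = 761 mcg ÷ 92 mL = 8.271739 mcg/mL
Rate = 72 mcg/hr ÷ 8.271739 mcg/mL = 8.704336 mL/hr
Volume infused = 8.704336 mL/hr × 8.1 hr = 70.50512 mL
Volume remaining = 92 − 70.50512 = 21.49488 mL
Drug remaining = 21.49488 mL × 8.271739 mcg/mL = 177.8 mcg

178 mcg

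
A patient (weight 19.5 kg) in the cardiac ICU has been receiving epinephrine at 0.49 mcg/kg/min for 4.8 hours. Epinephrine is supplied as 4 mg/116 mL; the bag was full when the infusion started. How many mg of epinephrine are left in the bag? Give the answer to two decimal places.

1.25 mg

Dose = 0.49 mcg/kg/min × 19.5 kg = 9.555 mcg/min
9.555 mcg/min × 60 min/hr = 573.3 mcg/hr
Concentration = 4 mg ÷ 116 mL = 0.03448276 mg/mL = 34.48276 mcg/mL
Rate = 573.3 mcg/hr ÷ 34.48276 mcg/mL = 16.6257 mL/hr
Volume infused = 16.6257 mL/hr × 4.8 hr = 79.80336 mL
Volume remaining = 116 − 79.80336 = 36.19664 mL
Drug remaining = 36.19664 mL × 34.48276 mcg/mL = 1248.16 mcg = 1.24816 mg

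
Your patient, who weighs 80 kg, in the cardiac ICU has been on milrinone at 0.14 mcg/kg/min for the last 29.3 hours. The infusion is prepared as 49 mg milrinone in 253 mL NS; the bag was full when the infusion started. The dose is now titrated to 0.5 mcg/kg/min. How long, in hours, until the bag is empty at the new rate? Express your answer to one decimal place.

Initial rate:
Dose = 0.14 mcg/kg/min × 80 kg = 11.2 mcg/min
11.2 mcg/min × 60 min/hr = 672 mcg/hr
Concentration = 49 mg ÷ 253 mL = 0.1936759 mg/mL = 193.6759 mcg/mL
Rate = 672 mcg/hr ÷ 193.6759 mcg/mL = 3.469714 mL/hr
Volume infused so far = 3.469714 mL/hr × 29.3 hr = 101.6626 mL
Volume remaining = 253 − 101.6626 = 151.3374 mL
New rate:
Dose = 0.5 mcg/kg/min × 80 kg = 40 mcg/min
40 mcg/min × 60 min/hr = 2400 mcg/hr
Rate = 2400 mcg/hr ÷ 193.6759 mcg/mL = 12.39184 mL/hr
Time remaining = 151.3374 mL ÷ 12.39184 mL/hr = 12.21267 hr

12.2 hours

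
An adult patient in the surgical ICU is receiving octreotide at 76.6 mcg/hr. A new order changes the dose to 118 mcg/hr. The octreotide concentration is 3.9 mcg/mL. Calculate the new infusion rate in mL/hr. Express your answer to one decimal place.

30.3 mL/hr

Rate = 118 mcg/hr ÷ 3.9 mcg/mL = 30.25641 mL/hr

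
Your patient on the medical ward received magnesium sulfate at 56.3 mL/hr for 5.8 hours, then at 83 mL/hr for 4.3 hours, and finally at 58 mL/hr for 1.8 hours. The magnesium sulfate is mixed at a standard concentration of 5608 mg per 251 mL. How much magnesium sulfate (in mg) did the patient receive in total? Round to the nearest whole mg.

Concentration = 5608 mg ÷ 251 mL = 22.34263 mg/mL
Stage 1: 56.3 mL/hr × 5.8 hr = 326.54 mL → 326.54 mL × 22.34263 mg/mL = 7295.762 mg
Stage 2: 83 mL/hr × 4.3 hr = 356.9 mL → 356.9 mL × 22.34263 mg/mL = 7974.084 mg
Stage 3: 58 mL/hr × 1.8 hr = 104.4 mL → 104.4 mL × 22.34263 mg/mL = 2332.571 mg
Total = 7295.762 + 7974.084 + 2332.571 = 17602.42 mg

17602 mg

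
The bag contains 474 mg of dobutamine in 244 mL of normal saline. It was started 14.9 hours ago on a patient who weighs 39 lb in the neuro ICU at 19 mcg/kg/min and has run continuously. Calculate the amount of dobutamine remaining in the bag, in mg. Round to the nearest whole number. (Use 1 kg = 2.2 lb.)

Weight = 39 lb ÷ 2.2 lb/kg = 17.72727 kg
Dose = 19 mcg/kg/min × 17.72727 kg = 336.8182 mcg/min
336.8182 mcg/min × 60 min/hr = 20209.09 mcg/hr
Concentration = 474 mg ÷ 244 mL = 1.942623 mg/mL = 1942.623 mcg/mL
Rate = 20209.09 mcg/hr ÷ 1942.623 mcg/mL = 10.40299 mL/hr
Volume infused = 10.40299 mL/hr × 14.9 hr = 155.0046 mL
Volume remaining = 244 − 155.0046 = 88.99542 mL
Drug remaining = 88.99542 mL × 1942.623 mcg/mL = 172884.5 mcg = 172.8845 mg

173 mg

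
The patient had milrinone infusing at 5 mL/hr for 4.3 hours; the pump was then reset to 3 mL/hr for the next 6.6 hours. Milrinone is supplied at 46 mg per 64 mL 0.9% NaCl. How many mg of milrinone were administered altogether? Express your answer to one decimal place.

Concentration = 46 mg ÷ 64 mL = 0.71875 mg/mL
Stage 1: 5 mL/hr × 4.3 hr = 21.5 mL → 21.5 mL × 0.71875 mg/mL = 15.45312 mg
Stage 2: 3 mL/hr × 6.6 hr = 19.8 mL → 19.8 mL × 0.71875 mg/mL = 14.23125 mg
Total = 15.45312 + 14.23125 = 29.68437 mg

29.7 mg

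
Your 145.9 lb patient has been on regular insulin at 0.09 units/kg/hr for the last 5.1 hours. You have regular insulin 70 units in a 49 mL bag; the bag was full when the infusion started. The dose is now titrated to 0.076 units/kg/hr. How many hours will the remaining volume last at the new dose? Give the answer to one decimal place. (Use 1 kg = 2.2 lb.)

7.8 hours

Initial rate:
Weight = 145.9 lb ÷ 2.2 lb/kg = 66.31818 kg
Dose = 0.09 units/kg/hr × 66.31818 kg = 5.968636 units/hr
Concentration = 70 units ÷ 49 mL = 1.428571 units/mL
Rate = 5.968636 units/hr ÷ 1.428571 units/mL = 4.178045 mL/hr
Volume infused so far = 4.178045 mL/hr × 5.1 hr = 21.30803 mL
Volume remaining = 49 − 21.30803 = 27.69197 mL
New rate:
Dose = 0.076 units/kg/hr × 66.31818 kg = 5.040182 units/hr
Rate = 5.040182 units/hr ÷ 1.428571 units/mL = 3.528127 mL/hr
Time remaining = 27.69197 mL ÷ 3.528127 mL/hr = 7.848914 hr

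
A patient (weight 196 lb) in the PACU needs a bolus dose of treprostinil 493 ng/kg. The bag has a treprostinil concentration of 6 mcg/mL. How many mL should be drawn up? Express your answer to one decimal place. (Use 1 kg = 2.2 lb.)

7.3 mL

Weight = 196 lb ÷ 2.2 lb/kg = 89.09091 kg
Dose = 493 ng/kg × 89.09091 kg = 43921.82 ng
Concentration = 6 mcg/mL = 6000 ng/mL
Volume = 43921.82 ng ÷ 6000 ng/mL = 7.320303 mL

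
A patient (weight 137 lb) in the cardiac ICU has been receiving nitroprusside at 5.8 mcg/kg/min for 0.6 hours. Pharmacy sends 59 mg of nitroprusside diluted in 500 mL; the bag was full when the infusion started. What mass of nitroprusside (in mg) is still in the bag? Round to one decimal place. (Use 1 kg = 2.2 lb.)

46.0 mg

Weight = 137 lb ÷ 2.2 lb/kg = 62.27273 kg
Dose = 5.8 mcg/kg/min × 62.27273 kg = 361.1818 mcg/min
361.1818 mcg/min × 60 min/hr = 21670.91 mcg/hr
Concentration = 59 mg ÷ 500 mL = 0.118 mg/mL = 118 mcg/mL
Rate = 21670.91 mcg/hr ÷ 118 mcg/mL = 183.6518 mL/hr
Volume infused = 183.6518 mL/hr × 0.6 hr = 110.1911 mL
Volume remaining = 500 − 110.1911 = 389.8089 mL
Drug remaining = 389.8089 mL × 118 mcg/mL = 45997.45 mcg = 45.99745 mg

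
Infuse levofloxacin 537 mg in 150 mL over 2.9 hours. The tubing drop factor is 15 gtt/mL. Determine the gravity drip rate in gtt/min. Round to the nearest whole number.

150 mL ÷ (2.9 hr × 60 = 174 min) = 0.862069 mL/min
0.862069 mL/min × 15 gtt/mL = 12.93103 gtt/min

13 gtt/min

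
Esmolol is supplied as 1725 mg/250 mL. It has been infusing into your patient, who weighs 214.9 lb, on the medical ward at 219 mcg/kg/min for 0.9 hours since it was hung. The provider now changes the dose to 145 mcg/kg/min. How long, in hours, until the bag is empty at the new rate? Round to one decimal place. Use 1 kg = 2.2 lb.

Initial rate:
Weight = 214.9 lb ÷ 2.2 lb/kg = 97.68182 kg
Dose = 219 mcg/kg/min × 97.68182 kg = 21392.32 mcg/min
21392.32 mcg/min × 60 min/hr = 1283539 mcg/hr
Concentration = 1725 mg ÷ 250 mL = 6.9 mg/mL = 6900 mcg/mL
Rate = 1283539 mcg/hr ÷ 6900 mcg/mL = 186.0202 mL/hr
Volume infused so far = 186.0202 mL/hr × 0.9 hr = 167.4181 mL
Volume remaining = 250 − 167.4181 = 82.58186 mL
New rate:
Dose = 145 mcg/kg/min × 97.68182 kg = 14163.86 mcg/min
14163.86 mcg/min × 60 min/hr = 849831.8 mcg/hr
Rate = 849831.8 mcg/hr ÷ 6900 mcg/mL = 123.164 mL/hr
Time remaining = 82.58186 mL ÷ 123.164 mL/hr = 0.670503 hr

0.7 hours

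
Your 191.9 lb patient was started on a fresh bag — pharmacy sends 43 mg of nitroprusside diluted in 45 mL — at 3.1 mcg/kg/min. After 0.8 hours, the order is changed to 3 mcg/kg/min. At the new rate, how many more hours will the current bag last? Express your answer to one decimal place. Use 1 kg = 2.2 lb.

Initial rate:
Weight = 191.9 lb ÷ 2.2 lb/kg = 87.22727 kg
Dose = 3.1 mcg/kg/min × 87.22727 kg = 270.4045 mcg/min
270.4045 mcg/min × 60 min/hr = 16224.27 mcg/hr
Concentration = 43 mg ÷ 45 mL = 0.9555556 mg/mL = 955.5556 mcg/mL
Rate = 16224.27 mcg/hr ÷ 955.5556 mcg/mL = 16.97889 mL/hr
Volume infused so far = 16.97889 mL/hr × 0.8 hr = 13.58311 mL
Volume remaining = 45 − 13.58311 = 31.41689 mL
New rate:
Dose = 3 mcg/kg/min × 87.22727 kg = 261.6818 mcg/min
261.6818 mcg/min × 60 min/hr = 15700.91 mcg/hr
Rate = 15700.91 mcg/hr ÷ 955.5556 mcg/mL = 16.43118 mL/hr
Time remaining = 31.41689 mL ÷ 16.43118 mL/hr = 1.912028 hr

1.9 hours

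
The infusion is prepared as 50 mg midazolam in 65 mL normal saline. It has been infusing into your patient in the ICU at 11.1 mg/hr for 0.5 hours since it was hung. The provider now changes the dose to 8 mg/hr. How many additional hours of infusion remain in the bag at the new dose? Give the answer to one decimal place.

Initial rate:
Concentration = 50 mg ÷ 65 mL = 0.7692308 mg/mL
Rate = 11.1 mg/hr ÷ 0.7692308 mg/mL = 14.43 mL/hr
Volume infused so far = 14.43 mL/hr × 0.5 hr = 7.215 mL
Volume remaining = 65 − 7.215 = 57.785 mL
New rate:
Rate = 8 mg/hr ÷ 0.7692308 mg/mL = 10.4 mL/hr
Time remaining = 57.785 mL ÷ 10.4 mL/hr = 5.55625 hr

5.6 hours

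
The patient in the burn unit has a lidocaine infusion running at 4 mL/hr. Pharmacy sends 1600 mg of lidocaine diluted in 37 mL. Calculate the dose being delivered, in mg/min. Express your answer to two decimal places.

Concentration = 1600 mg ÷ 37 mL = 43.24324 mg/mL
Drug rate = 4 mL/hr × 43.24324 mg/mL = 172.973 mg/hr
172.973 mg/hr ÷ 60 min/hr = 2.882883 mg/min

2.88 mg/min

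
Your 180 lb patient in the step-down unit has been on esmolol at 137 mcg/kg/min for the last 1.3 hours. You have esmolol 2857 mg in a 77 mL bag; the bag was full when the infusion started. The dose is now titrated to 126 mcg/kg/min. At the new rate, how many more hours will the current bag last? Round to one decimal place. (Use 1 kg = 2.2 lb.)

Initial rate:
Weight = 180 lb ÷ 2.2 lb/kg = 81.81818 kg
Dose = 137 mcg/kg/min × 81.81818 kg = 11209.09 mcg/min
11209.09 mcg/min × 60 min/hr = 672545.5 mcg/hr
Concentration = 2857 mg ÷ 77 mL = 37.1039 mg/mL = 37103.9 mcg/mL
Rate = 672545.5 mcg/hr ÷ 37103.9 mcg/mL = 18.12601 mL/hr
Volume infused so far = 18.12601 mL/hr × 1.3 hr = 23.56381 mL
Volume remaining = 77 − 23.56381 = 53.43619 mL
New rate:
Dose = 126 mcg/kg/min × 81.81818 kg = 10309.09 mcg/min
10309.09 mcg/min × 60 min/hr = 618545.5 mcg/hr
Rate = 618545.5 mcg/hr ÷ 37103.9 mcg/mL = 16.67063 mL/hr
Time remaining = 53.43619 mL ÷ 16.67063 mL/hr = 3.205409 hr

3.2 hours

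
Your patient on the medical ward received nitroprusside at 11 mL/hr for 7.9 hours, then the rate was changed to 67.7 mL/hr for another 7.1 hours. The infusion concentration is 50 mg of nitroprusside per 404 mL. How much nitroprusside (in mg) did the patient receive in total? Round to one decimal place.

Concentration = 50 mg ÷ 404 mL = 0.1237624 mg/mL
Stage 1: 11 mL/hr × 7.9 hr = 86.9 mL → 86.9 mL × 0.1237624 mg/mL = 10.75495 mg
Stage 2: 67.7 mL/hr × 7.1 hr = 480.67 mL → 480.67 mL × 0.1237624 mg/mL = 59.48886 mg
Total = 10.75495 + 59.48886 = 70.24381 mg

70.2 mg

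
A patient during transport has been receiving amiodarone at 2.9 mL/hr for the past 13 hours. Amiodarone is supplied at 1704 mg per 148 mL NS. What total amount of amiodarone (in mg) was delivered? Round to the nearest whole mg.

Concentration = 1704 mg ÷ 148 mL = 11.51351 mg/mL
Drug rate = 2.9 mL/hr × 11.51351 mg/mL = 33.38919 mg/hr
Total = 33.38919 mg/hr × 13 hr = 434.0595 mg

434 mg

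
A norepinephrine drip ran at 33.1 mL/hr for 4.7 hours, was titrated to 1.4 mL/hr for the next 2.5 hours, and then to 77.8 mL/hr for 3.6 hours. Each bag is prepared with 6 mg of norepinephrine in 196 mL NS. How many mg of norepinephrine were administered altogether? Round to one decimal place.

13.4 mg

Concentration = 6 mg ÷ 196 mL = 0.03061224 mg/mL
Stage 1: 33.1 mL/hr × 4.7 hr = 155.57 mL → 155.57 mL × 0.03061224 mg/mL = 4.762347 mg
Stage 2: 1.4 mL/hr × 2.5 hr = 3.5 mL → 3.5 mL × 0.03061224 mg/mL = 0.1071429 mg
Stage 3: 77.8 mL/hr × 3.6 hr = 280.08 mL → 280.08 mL × 0.03061224 mg/mL = 8.573878 mg
Total = 4.762347 + 0.1071429 + 8.573878 = 13.44337 mg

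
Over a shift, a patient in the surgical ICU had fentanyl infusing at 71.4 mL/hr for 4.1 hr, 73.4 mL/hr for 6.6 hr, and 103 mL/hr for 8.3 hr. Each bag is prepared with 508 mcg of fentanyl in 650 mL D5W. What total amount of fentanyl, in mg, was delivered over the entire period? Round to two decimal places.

Concentration = 508 mcg ÷ 650 mL = 0.7815385 mcg/mL
Stage 1: 71.4 mL/hr × 4.1 hr = 292.74 mL → 292.74 mL × 0.7815385 mcg/mL = 228.7876 mcg
Stage 2: 73.4 mL/hr × 6.6 hr = 484.44 mL → 484.44 mL × 0.7815385 mcg/mL = 378.6085 mcg
Stage 3: 103 mL/hr × 8.3 hr = 854.9 mL → 854.9 mL × 0.7815385 mcg/mL = 668.1372 mcg
Total = 228.7876 + 378.6085 + 668.1372 = 1275.533 mcg = 1.275533 mg

1.28 mg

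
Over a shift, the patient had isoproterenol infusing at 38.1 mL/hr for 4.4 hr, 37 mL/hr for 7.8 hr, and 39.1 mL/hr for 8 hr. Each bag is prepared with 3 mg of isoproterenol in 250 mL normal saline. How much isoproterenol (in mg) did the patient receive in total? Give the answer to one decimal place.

Concentration = 3 mg ÷ 250 mL = 0.012 mg/mL
Stage 1: 38.1 mL/hr × 4.4 hr = 167.64 mL → 167.64 mL × 0.012 mg/mL = 2.01168 mg
Stage 2: 37 mL/hr × 7.8 hr = 288.6 mL → 288.6 mL × 0.012 mg/mL = 3.4632 mg
Stage 3: 39.1 mL/hr × 8 hr = 312.8 mL → 312.8 mL × 0.012 mg/mL = 3.7536 mg
Total = 2.01168 + 3.4632 + 3.7536 = 9.22848 mg

9.2 mg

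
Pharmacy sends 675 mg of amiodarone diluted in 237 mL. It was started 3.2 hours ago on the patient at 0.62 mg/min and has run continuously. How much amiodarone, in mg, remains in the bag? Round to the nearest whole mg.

0.62 mg/min × 60 min/hr = 37.2 mg/hr
Concentration = 675 mg ÷ 237 mL = 2.848101 mg/mL
Rate = 37.2 mg/hr ÷ 2.848101 mg/mL = 13.06133 mL/hr
Volume infused = 13.06133 mL/hr × 3.2 hr = 41.79627 mL
Volume remaining = 237 − 41.79627 = 195.2037 mL
Drug remaining = 195.2037 mL × 2.848101 mg/mL = 555.96 mg

556 mg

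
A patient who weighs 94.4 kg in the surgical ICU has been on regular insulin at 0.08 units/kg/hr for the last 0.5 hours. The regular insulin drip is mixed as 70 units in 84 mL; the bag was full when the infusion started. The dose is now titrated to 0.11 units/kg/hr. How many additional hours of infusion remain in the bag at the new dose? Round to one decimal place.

Initial rate:
Dose = 0.08 units/kg/hr × 94.4 kg = 7.552 units/hr
Concentration = 70 units ÷ 84 mL = 0.8333333 units/mL
Rate = 7.552 units/hr ÷ 0.8333333 units/mL = 9.0624 mL/hr
Volume infused so far = 9.0624 mL/hr × 0.5 hr = 4.5312 mL
Volume remaining = 84 − 4.5312 = 79.4688 mL
New rate:
Dose = 0.11 units/kg/hr × 94.4 kg = 10.384 units/hr
Rate = 10.384 units/hr ÷ 0.8333333 units/mL = 12.4608 mL/hr
Time remaining = 79.4688 mL ÷ 12.4608 mL/hr = 6.377504 hr

6.4 hours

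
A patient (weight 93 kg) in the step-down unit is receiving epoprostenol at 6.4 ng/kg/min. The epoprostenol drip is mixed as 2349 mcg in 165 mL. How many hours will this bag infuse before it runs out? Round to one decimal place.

Dose = 6.4 ng/kg/min × 93 kg = 595.2 ng/min
595.2 ng/min × 60 min/hr = 35712 ng/hr
Concentration = 2349 mcg ÷ 165 mL = 14.23636 mcg/mL = 14236.36 ng/mL
Rate = 35712 ng/hr ÷ 14236.36 ng/mL = 2.508506 mL/hr
Duration = 165 mL ÷ 2.508506 mL/hr = 65.77621 hr

65.8 hours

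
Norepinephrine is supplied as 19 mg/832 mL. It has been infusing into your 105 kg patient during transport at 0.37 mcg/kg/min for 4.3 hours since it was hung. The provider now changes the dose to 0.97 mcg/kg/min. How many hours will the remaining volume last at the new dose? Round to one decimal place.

1.5 hours

Initial rate:
Dose = 0.37 mcg/kg/min × 105 kg = 38.85 mcg/min
38.85 mcg/min × 60 min/hr = 2331 mcg/hr
Concentration = 19 mg ÷ 832 mL = 0.02283654 mg/mL = 22.83654 mcg/mL
Rate = 2331 mcg/hr ÷ 22.83654 mcg/mL = 102.0733 mL/hr
Volume infused so far = 102.0733 mL/hr × 4.3 hr = 438.915 mL
Volume remaining = 832 − 438.915 = 393.085 mL
New rate:
Dose = 0.97 mcg/kg/min × 105 kg = 101.85 mcg/min
101.85 mcg/min × 60 min/hr = 6111 mcg/hr
Rate = 6111 mcg/hr ÷ 22.83654 mcg/mL = 267.5975 mL/hr
Time remaining = 393.085 mL ÷ 267.5975 mL/hr = 1.468941 hr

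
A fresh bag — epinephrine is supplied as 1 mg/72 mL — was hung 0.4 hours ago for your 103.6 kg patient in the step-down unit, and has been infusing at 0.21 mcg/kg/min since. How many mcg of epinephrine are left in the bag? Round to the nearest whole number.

Dose = 0.21 mcg/kg/min × 103.6 kg = 21.756 mcg/min
21.756 mcg/min × 60 min/hr = 1305.36 mcg/hr
Concentration = 1 mg ÷ 72 mL = 0.01388889 mg/mL = 13.88889 mcg/mL
Rate = 1305.36 mcg/hr ÷ 13.88889 mcg/mL = 93.98592 mL/hr
Volume infused = 93.98592 mL/hr × 0.4 hr = 37.59437 mL
Volume remaining = 72 − 37.59437 = 34.40563 mL
Drug remaining = 34.40563 mL × 13.88889 mcg/mL = 477.856 mcg

478 mcg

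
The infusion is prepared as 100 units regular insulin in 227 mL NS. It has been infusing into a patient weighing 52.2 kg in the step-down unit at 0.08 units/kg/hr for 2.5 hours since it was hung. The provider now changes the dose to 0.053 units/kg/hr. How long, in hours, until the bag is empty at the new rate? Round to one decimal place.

Initial rate:
Dose = 0.08 units/kg/hr × 52.2 kg = 4.176 units/hr
Concentration = 100 units ÷ 227 mL = 0.4405286 units/mL
Rate = 4.176 units/hr ÷ 0.4405286 units/mL = 9.47952 mL/hr
Volume infused so far = 9.47952 mL/hr × 2.5 hr = 23.6988 mL
Volume remaining = 227 − 23.6988 = 203.3012 mL
New rate:
Dose = 0.053 units/kg/hr × 52.2 kg = 2.7666 units/hr
Rate = 2.7666 units/hr ÷ 0.4405286 units/mL = 6.280182 mL/hr
Time remaining = 203.3012 mL ÷ 6.280182 mL/hr = 32.37186 hr

32.4 hours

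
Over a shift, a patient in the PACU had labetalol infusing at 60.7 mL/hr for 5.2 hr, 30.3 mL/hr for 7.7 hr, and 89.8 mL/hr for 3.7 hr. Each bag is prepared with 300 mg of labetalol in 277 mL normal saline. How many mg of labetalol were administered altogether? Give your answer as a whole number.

954 mg

Concentration = 300 mg ÷ 277 mL = 1.083032 mg/mL
Stage 1: 60.7 mL/hr × 5.2 hr = 315.64 mL → 315.64 mL × 1.083032 mg/mL = 341.8484 mg
Stage 2: 30.3 mL/hr × 7.7 hr = 233.31 mL → 233.31 mL × 1.083032 mg/mL = 252.6823 mg
Stage 3: 89.8 mL/hr × 3.7 hr = 332.26 mL → 332.26 mL × 1.083032 mg/mL = 359.8484 mg
Total = 341.8484 + 252.6823 + 359.8484 = 954.3791 mg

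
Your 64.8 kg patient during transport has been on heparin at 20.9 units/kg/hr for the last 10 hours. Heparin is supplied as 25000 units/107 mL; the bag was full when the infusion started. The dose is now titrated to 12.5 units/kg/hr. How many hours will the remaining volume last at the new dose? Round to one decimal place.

14.1 hours

Initial rate:
Dose = 20.9 units/kg/hr × 64.8 kg = 1354.32 units/hr
Concentration = 25000 units ÷ 107 mL = 233.6449 units/mL
Rate = 1354.32 units/hr ÷ 233.6449 units/mL = 5.79649 mL/hr
Volume infused so far = 5.79649 mL/hr × 10 hr = 57.9649 mL
Volume remaining = 107 − 57.9649 = 49.0351 mL
New rate:
Dose = 12.5 units/kg/hr × 64.8 kg = 810 units/hr
Rate = 810 units/hr ÷ 233.6449 units/mL = 3.4668 mL/hr
Time remaining = 49.0351 mL ÷ 3.4668 mL/hr = 14.1442 hr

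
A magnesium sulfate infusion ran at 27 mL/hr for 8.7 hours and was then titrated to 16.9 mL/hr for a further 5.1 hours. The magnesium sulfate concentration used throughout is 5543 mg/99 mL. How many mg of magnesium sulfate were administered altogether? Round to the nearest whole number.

Concentration = 5543 mg ÷ 99 mL = 55.9899 mg/mL
Stage 1: 27 mL/hr × 8.7 hr = 234.9 mL → 234.9 mL × 55.9899 mg/mL = 13152.03 mg
Stage 2: 16.9 mL/hr × 5.1 hr = 86.19 mL → 86.19 mL × 55.9899 mg/mL = 4825.769 mg
Total = 13152.03 + 4825.769 = 17977.8 mg

17978 mg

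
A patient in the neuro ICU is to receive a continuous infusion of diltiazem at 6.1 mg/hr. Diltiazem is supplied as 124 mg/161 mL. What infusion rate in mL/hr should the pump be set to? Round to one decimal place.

Concentration = 124 mg ÷ 161 mL = 0.7701863 mg/mL
Rate = 6.1 mg/hr ÷ 0.7701863 mg/mL = 7.920161 mL/hr

7.9 mL/hr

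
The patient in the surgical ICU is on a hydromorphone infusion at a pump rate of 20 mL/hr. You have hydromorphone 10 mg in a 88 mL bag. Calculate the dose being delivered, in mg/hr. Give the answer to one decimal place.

Concentration = 10 mg ÷ 88 mL = 0.1136364 mg/mL
Drug rate = 20 mL/hr × 0.1136364 mg/mL = 2.272727 mg/hr

2.3 mg/hr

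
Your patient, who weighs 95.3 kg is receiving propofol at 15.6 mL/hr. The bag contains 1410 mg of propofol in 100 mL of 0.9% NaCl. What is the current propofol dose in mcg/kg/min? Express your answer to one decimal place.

Concentration = 1410 mg ÷ 100 mL = 14.1 mg/mL = 14100 mcg/mL
Drug rate = 15.6 mL/hr × 14100 mcg/mL = 219960 mcg/hr
219960 mcg/hr ÷ 60 min/hr = 3666 mcg/min
3666 mcg/min ÷ 95.3 kg = 38.468 mcg/kg/min

38.5 mcg/kg/min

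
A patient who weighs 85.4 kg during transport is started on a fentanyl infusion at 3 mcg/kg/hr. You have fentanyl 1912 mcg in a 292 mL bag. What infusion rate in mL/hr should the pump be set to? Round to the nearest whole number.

39 mL/hr

Dose = 3 mcg/kg/hr × 85.4 kg = 256.2 mcg/hr
Concentration = 1912 mcg ÷ 292 mL = 6.547945 mcg/mL
Rate = 256.2 mcg/hr ÷ 6.547945 mcg/mL = 39.12678 mL/hr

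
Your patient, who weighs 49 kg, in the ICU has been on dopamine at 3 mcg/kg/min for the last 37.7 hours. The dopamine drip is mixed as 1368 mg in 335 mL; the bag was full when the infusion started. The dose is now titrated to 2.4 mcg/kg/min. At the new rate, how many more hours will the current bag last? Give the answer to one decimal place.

146.8 hours

Initial rate:
Dose = 3 mcg/kg/min × 49 kg = 147 mcg/min
147 mcg/min × 60 min/hr = 8820 mcg/hr
Concentration = 1368 mg ÷ 335 mL = 4.083582 mg/mL = 4083.582 mcg/mL
Rate = 8820 mcg/hr ÷ 4083.582 mcg/mL = 2.159868 mL/hr
Volume infused so far = 2.159868 mL/hr × 37.7 hr = 81.42704 mL
Volume remaining = 335 − 81.42704 = 253.573 mL
New rate:
Dose = 2.4 mcg/kg/min × 49 kg = 117.6 mcg/min
117.6 mcg/min × 60 min/hr = 7056 mcg/hr
Rate = 7056 mcg/hr ÷ 4083.582 mcg/mL = 1.727895 mL/hr
Time remaining = 253.573 mL ÷ 1.727895 mL/hr = 146.7526 hr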